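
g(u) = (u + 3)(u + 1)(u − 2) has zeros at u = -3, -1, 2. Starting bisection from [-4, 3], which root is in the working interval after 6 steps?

midpoint -0.5: g = -3.125 < 0 → [-0.5, 3]
midpoint 1.25: g = -7.171875 < 0 → [1.25, 3]
midpoint 2.125: g = 2.001953 > 0 → [1.25, 2.125]
midpoint 1.6875: g = -3.9368 < 0 → [1.6875, 2.125]
midpoint 1.90625: g = -1.3368 < 0 → [1.90625, 2.125]
midpoint 2.015625: g = 0.2363 > 0 → [1.90625, 2.015625]

2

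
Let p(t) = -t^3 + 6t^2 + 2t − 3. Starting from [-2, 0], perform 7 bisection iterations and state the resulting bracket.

[-0.828125, -0.8125]

m = -1, p(m) = 2 (+); new bracket [-1, 0]
m = -0.5, p(m) = -2.375 (−); new bracket [-1, -0.5]
m = -0.75, p(m) = -0.703125 (−); new bracket [-1, -0.75]
m = -0.875, p(m) = 0.5137 (+); new bracket [-0.875, -0.75]
m = -0.8125, p(m) = -0.1277 (−); new bracket [-0.875, -0.8125]
m = -0.84375, p(m) = 0.1847 (+); new bracket [-0.84375, -0.8125]
m = -0.828125, p(m) = 0.0264 (+); new bracket [-0.828125, -0.8125]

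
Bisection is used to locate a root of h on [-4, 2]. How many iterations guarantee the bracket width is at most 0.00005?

Width after n steps is 6/2^n. Need 2^n ≥ 6/0.00005 = 120000.
2^16 = 65536 < 120000 ≤ 2^17 = 131072, so n = 17.

17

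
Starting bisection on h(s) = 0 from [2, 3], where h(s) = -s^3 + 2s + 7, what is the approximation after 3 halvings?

2.375

s = 2.5 gives h = -3.625, negative; keep [2, 2.5]
s = 2.25 gives h = 0.109375, positive; keep [2.25, 2.5]
s = 2.375 gives h = -1.646484, negative; keep [2.25, 2.375]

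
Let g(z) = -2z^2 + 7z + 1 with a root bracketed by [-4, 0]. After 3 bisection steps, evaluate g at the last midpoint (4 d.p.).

midpoint -2: g = -21 < 0 → [-2, 0]
midpoint -1: g = -8 < 0 → [-1, 0]
midpoint -0.5: g = -3 < 0 → [-0.5, 0]

-3.0000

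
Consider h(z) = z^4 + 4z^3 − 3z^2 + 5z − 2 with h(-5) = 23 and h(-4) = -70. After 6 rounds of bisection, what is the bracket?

z = -4.5 gives h = -39.6875, negative; keep [-5, -4.5]
z = -4.75 gives h = -13.058594, negative; keep [-5, -4.75]
z = -4.875 gives h = 3.703369, positive; keep [-4.875, -4.75]
z = -4.8125 gives h = -4.9831, negative; keep [-4.875, -4.8125]
z = -4.84375 gives h = -0.7177, negative; keep [-4.875, -4.84375]
z = -4.859375 gives h = 1.4732, positive; keep [-4.859375, -4.84375]

[-4.859375, -4.84375]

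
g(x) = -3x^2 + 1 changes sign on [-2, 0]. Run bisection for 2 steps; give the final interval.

[-1, -0.5]

m = -1, g(m) = -2 (−); new bracket [-1, 0]
m = -0.5, g(m) = 0.25 (+); new bracket [-1, -0.5]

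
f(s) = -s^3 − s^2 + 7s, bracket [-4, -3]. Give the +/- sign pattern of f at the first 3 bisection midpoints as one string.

++-

s = -3.5 gives f = 6.125, positive; keep [-3.5, -3]
s = -3.25 gives f = 1.015625, positive; keep [-3.25, -3]
s = -3.125 gives f = -1.123047, negative; keep [-3.25, -3.125]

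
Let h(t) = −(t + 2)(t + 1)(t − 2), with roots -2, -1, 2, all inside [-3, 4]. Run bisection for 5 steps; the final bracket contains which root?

h(0.5) = 5.625 > 0, so the root lies in [0.5, 4]
h(2.25) = -3.453125 < 0, so the root lies in [0.5, 2.25]
h(1.375) = 5.009766 > 0, so the root lies in [1.375, 2.25]
h(1.8125) = 2.0105 > 0, so the root lies in [1.8125, 2.25]
h(2.03125) = -0.3819 < 0, so the root lies in [1.8125, 2.03125]

2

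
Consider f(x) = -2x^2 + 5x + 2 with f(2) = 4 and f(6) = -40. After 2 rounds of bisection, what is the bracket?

f(4) = -10 < 0, so the root lies in [2, 4]
f(3) = -1 < 0, so the root lies in [2, 3]

[2, 3]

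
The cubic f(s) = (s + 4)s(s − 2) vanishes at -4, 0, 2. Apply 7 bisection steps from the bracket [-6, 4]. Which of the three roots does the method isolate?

-4

s = -1 gives f = 9, positive; keep [-6, -1]
s = -3.5 gives f = 9.625, positive; keep [-6, -3.5]
s = -4.75 gives f = -24.046875, negative; keep [-4.75, -3.5]
s = -4.125 gives f = -3.1582, negative; keep [-4.125, -3.5]
s = -3.8125 gives f = 4.155, positive; keep [-4.125, -3.8125]
s = -3.96875 gives f = 0.7403, positive; keep [-4.125, -3.96875]
s = -4.046875 gives f = -1.1471, negative; keep [-4.046875, -3.96875]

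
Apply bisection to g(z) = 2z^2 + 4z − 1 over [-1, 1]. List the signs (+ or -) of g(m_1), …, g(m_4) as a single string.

z = 0 gives g = -1, negative; keep [0, 1]
z = 0.5 gives g = 1.5, positive; keep [0, 0.5]
z = 0.25 gives g = 0.125, positive; keep [0, 0.25]
z = 0.125 gives g = -0.4688, negative; keep [0.125, 0.25]

-++-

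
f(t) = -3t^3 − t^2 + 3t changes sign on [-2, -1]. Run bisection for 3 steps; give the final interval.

[-1.25, -1.125]

f(-1.5) = 3.375 > 0, so the root lies in [-1.5, -1]
f(-1.25) = 0.546875 > 0, so the root lies in [-1.25, -1]
f(-1.125) = -0.369141 < 0, so the root lies in [-1.25, -1.125]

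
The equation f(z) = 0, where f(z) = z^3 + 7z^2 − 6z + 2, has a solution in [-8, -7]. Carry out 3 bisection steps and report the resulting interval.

[-7.875, -7.75]

m = -7.5, f(m) = 18.875 (+); new bracket [-8, -7.5]
m = -7.75, f(m) = 3.453125 (+); new bracket [-8, -7.75]
m = -7.875, f(m) = -5.013672 (−); new bracket [-7.875, -7.75]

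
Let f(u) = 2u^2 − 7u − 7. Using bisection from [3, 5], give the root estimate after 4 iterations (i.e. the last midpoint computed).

4.375

m = 4, f(m) = -3 (−); new bracket [4, 5]
m = 4.5, f(m) = 2 (+); new bracket [4, 4.5]
m = 4.25, f(m) = -0.625 (−); new bracket [4.25, 4.5]
m = 4.375, f(m) = 0.6562 (+); new bracket [4.25, 4.375]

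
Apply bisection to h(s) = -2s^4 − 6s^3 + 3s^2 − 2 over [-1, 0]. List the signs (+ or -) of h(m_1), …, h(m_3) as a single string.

midpoint -0.5: h = -0.625 < 0 → [-1, -0.5]
midpoint -0.75: h = 1.585938 > 0 → [-0.75, -0.5]
midpoint -0.625: h = 0.331543 > 0 → [-0.625, -0.5]

-++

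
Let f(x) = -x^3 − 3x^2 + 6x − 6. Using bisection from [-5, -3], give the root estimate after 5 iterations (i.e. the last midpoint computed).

-4.5625

m = -4, f(m) = -14 (−); new bracket [-5, -4]
m = -4.5, f(m) = -2.625 (−); new bracket [-5, -4.5]
m = -4.75, f(m) = 4.984375 (+); new bracket [-4.75, -4.5]
m = -4.625, f(m) = 1.0098 (+); new bracket [-4.625, -4.5]
m = -4.5625, f(m) = -0.8494 (−); new bracket [-4.625, -4.5625]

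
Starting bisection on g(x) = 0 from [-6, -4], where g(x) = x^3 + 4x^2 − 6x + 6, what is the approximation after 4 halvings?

m = -5, g(m) = 11 (+); new bracket [-6, -5]
m = -5.5, g(m) = -6.375 (−); new bracket [-5.5, -5]
m = -5.25, g(m) = 3.046875 (+); new bracket [-5.5, -5.25]
m = -5.375, g(m) = -1.4746 (−); new bracket [-5.375, -5.25]

-5.375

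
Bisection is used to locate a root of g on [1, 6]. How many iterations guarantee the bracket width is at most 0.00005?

Width after n steps is 5/2^n. Need 2^n ≥ 5/0.00005 = 100000.
2^16 = 65536 < 100000 ≤ 2^17 = 131072, so n = 17.

17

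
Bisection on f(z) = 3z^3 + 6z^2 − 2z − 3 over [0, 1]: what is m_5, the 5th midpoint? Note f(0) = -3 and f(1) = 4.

0.71875

m = 0.5, f(m) = -2.125 (−); new bracket [0.5, 1]
m = 0.75, f(m) = 0.140625 (+); new bracket [0.5, 0.75]
m = 0.625, f(m) = -1.173828 (−); new bracket [0.625, 0.75]
m = 0.6875, f(m) = -0.5642 (−); new bracket [0.6875, 0.75]
m = 0.71875, f(m) = -0.224 (−); new bracket [0.71875, 0.75]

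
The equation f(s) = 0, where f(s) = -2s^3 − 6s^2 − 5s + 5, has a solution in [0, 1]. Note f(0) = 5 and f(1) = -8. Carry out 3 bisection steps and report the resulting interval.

s = 0.5 gives f = 0.75, positive; keep [0.5, 1]
s = 0.75 gives f = -2.96875, negative; keep [0.5, 0.75]
s = 0.625 gives f = -0.957031, negative; keep [0.5, 0.625]

[0.5, 0.625]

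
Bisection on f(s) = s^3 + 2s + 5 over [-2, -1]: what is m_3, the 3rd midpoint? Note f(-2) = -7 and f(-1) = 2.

-1.375

s = -1.5 gives f = -1.375, negative; keep [-1.5, -1]
s = -1.25 gives f = 0.546875, positive; keep [-1.5, -1.25]
s = -1.375 gives f = -0.349609, negative; keep [-1.375, -1.25]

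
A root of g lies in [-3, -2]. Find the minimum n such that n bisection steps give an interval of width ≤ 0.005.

Width after n steps is 1/2^n. Need 2^n ≥ 1/0.005 = 200.
2^7 = 128 < 200 ≤ 2^8 = 256, so n = 8.

8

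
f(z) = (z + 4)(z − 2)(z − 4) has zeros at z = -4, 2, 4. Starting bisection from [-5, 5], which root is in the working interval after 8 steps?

-4

m = 0, f(m) = 32 (+); new bracket [-5, 0]
m = -2.5, f(m) = 43.875 (+); new bracket [-5, -2.5]
m = -3.75, f(m) = 11.140625 (+); new bracket [-5, -3.75]
m = -4.375, f(m) = -20.0215 (−); new bracket [-4.375, -3.75]
m = -4.0625, f(m) = -3.0549 (−); new bracket [-4.0625, -3.75]
m = -3.90625, f(m) = 4.3778 (+); new bracket [-4.0625, -3.90625]
m = -3.984375, f(m) = 0.7466 (+); new bracket [-4.0625, -3.984375]
m = -4.0234375, f(m) = -1.1327 (−); new bracket [-4.0234375, -3.984375]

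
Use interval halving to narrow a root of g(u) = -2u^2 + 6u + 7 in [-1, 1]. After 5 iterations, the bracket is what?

g(0) = 7 > 0, so the root lies in [-1, 0]
g(-0.5) = 3.5 > 0, so the root lies in [-1, -0.5]
g(-0.75) = 1.375 > 0, so the root lies in [-1, -0.75]
g(-0.875) = 0.2188 > 0, so the root lies in [-1, -0.875]
g(-0.9375) = -0.3828 < 0, so the root lies in [-0.9375, -0.875]

[-0.9375, -0.875]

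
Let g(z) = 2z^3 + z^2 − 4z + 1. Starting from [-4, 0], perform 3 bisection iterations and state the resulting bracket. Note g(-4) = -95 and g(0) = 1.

[-2, -1.5]

g(-2) = -3 < 0, so the root lies in [-2, 0]
g(-1) = 4 > 0, so the root lies in [-2, -1]
g(-1.5) = 2.5 > 0, so the root lies in [-2, -1.5]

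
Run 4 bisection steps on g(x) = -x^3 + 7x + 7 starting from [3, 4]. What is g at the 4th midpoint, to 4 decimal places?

-0.2854

x = 3.5 gives g = -11.375, negative; keep [3, 3.5]
x = 3.25 gives g = -4.578125, negative; keep [3, 3.25]
x = 3.125 gives g = -1.642578, negative; keep [3, 3.125]
x = 3.0625 gives g = -0.2854, negative; keep [3, 3.0625]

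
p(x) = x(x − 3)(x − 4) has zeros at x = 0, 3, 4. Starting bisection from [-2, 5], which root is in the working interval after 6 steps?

x = 1.5 gives p = 5.625, positive; keep [-2, 1.5]
x = -0.25 gives p = -3.453125, negative; keep [-0.25, 1.5]
x = 0.625 gives p = 5.009766, positive; keep [-0.25, 0.625]
x = 0.1875 gives p = 2.0105, positive; keep [-0.25, 0.1875]
x = -0.03125 gives p = -0.3819, negative; keep [-0.03125, 0.1875]
x = 0.078125 gives p = 0.8953, positive; keep [-0.03125, 0.078125]

0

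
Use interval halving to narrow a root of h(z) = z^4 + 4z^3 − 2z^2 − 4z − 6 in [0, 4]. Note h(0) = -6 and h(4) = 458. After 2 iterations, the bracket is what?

z = 2 gives h = 26, positive; keep [0, 2]
z = 1 gives h = -7, negative; keep [1, 2]

[1, 2]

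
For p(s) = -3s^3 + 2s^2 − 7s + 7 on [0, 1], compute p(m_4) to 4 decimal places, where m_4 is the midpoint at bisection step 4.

p(0.5) = 3.625 > 0, so the root lies in [0.5, 1]
p(0.75) = 1.609375 > 0, so the root lies in [0.75, 1]
p(0.875) = 0.396484 > 0, so the root lies in [0.875, 1]
p(0.9375) = -0.2766 < 0, so the root lies in [0.875, 0.9375]

-0.2766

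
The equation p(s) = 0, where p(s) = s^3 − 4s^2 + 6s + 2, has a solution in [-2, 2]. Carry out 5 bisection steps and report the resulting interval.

s = 0 gives p = 2, positive; keep [-2, 0]
s = -1 gives p = -9, negative; keep [-1, 0]
s = -0.5 gives p = -2.125, negative; keep [-0.5, 0]
s = -0.25 gives p = 0.2344, positive; keep [-0.5, -0.25]
s = -0.375 gives p = -0.8652, negative; keep [-0.375, -0.25]

[-0.375, -0.25]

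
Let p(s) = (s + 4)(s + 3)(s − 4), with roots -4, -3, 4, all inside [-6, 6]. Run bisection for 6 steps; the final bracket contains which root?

p(0) = -48 < 0, so the root lies in [0, 6]
p(3) = -42 < 0, so the root lies in [3, 6]
p(4.5) = 31.875 > 0, so the root lies in [3, 4.5]
p(3.75) = -13.0781 < 0, so the root lies in [3.75, 4.5]
p(4.125) = 7.2363 > 0, so the root lies in [3.75, 4.125]
p(3.9375) = -3.4417 < 0, so the root lies in [3.9375, 4.125]

4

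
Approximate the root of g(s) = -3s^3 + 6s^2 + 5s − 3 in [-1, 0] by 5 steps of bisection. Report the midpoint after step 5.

s = -0.5 gives g = -3.625, negative; keep [-1, -0.5]
s = -0.75 gives g = -2.109375, negative; keep [-1, -0.75]
s = -0.875 gives g = -0.771484, negative; keep [-1, -0.875]
s = -0.9375 gives g = 0.0579, positive; keep [-0.9375, -0.875]
s = -0.90625 gives g = -0.3706, negative; keep [-0.9375, -0.90625]

-0.90625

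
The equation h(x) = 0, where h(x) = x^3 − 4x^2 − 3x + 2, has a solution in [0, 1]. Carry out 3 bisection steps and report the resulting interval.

x = 0.5 gives h = -0.375, negative; keep [0, 0.5]
x = 0.25 gives h = 1.015625, positive; keep [0.25, 0.5]
x = 0.375 gives h = 0.365234, positive; keep [0.375, 0.5]

[0.375, 0.5]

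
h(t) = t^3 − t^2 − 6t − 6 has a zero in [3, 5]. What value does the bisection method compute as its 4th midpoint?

3.375

h(4) = 18 > 0, so the root lies in [3, 4]
h(3.5) = 3.625 > 0, so the root lies in [3, 3.5]
h(3.25) = -1.734375 < 0, so the root lies in [3.25, 3.5]
h(3.375) = 0.8027 > 0, so the root lies in [3.25, 3.375]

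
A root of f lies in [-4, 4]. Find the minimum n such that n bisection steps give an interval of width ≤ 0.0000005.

Width after n steps is 8/2^n. Need 2^n ≥ 8/0.0000005 = 16000000.
2^23 = 8388608 < 16000000 ≤ 2^24 = 16777216, so n = 24.

24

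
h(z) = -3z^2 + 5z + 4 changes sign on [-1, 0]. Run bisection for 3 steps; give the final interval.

[-0.625, -0.5]

h(-0.5) = 0.75 > 0, so the root lies in [-1, -0.5]
h(-0.75) = -1.4375 < 0, so the root lies in [-0.75, -0.5]
h(-0.625) = -0.296875 < 0, so the root lies in [-0.625, -0.5]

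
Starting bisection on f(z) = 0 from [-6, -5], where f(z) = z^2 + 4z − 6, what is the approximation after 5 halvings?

-5.15625

z = -5.5 gives f = 2.25, positive; keep [-5.5, -5]
z = -5.25 gives f = 0.5625, positive; keep [-5.25, -5]
z = -5.125 gives f = -0.234375, negative; keep [-5.25, -5.125]
z = -5.1875 gives f = 0.1602, positive; keep [-5.1875, -5.125]
z = -5.15625 gives f = -0.0381, negative; keep [-5.1875, -5.15625]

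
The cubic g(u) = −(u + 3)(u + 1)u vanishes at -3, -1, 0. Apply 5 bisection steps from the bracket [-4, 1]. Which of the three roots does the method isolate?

u = -1.5 gives g = -1.125, negative; keep [-4, -1.5]
u = -2.75 gives g = -1.203125, negative; keep [-4, -2.75]
u = -3.375 gives g = 3.005859, positive; keep [-3.375, -2.75]
u = -3.0625 gives g = 0.3948, positive; keep [-3.0625, -2.75]
u = -2.90625 gives g = -0.5194, negative; keep [-3.0625, -2.90625]

-3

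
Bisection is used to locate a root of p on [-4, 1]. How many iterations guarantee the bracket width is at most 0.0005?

14

Width after n steps is 5/2^n. Need 2^n ≥ 5/0.0005 = 10000.
2^13 = 8192 < 10000 ≤ 2^14 = 16384, so n = 14.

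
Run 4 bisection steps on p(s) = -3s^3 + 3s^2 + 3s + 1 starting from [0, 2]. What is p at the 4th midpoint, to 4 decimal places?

p(1) = 4 > 0, so the root lies in [1, 2]
p(1.5) = 2.125 > 0, so the root lies in [1.5, 2]
p(1.75) = -0.640625 < 0, so the root lies in [1.5, 1.75]
p(1.625) = 0.9238 > 0, so the root lies in [1.625, 1.75]

0.9238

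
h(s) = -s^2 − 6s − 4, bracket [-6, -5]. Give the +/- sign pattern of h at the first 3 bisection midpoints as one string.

--+

s = -5.5 gives h = -1.25, negative; keep [-5.5, -5]
s = -5.25 gives h = -0.0625, negative; keep [-5.25, -5]
s = -5.125 gives h = 0.484375, positive; keep [-5.25, -5.125]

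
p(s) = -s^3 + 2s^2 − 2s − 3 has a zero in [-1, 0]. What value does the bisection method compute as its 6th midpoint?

s = -0.5 gives p = -1.375, negative; keep [-1, -0.5]
s = -0.75 gives p = 0.046875, positive; keep [-0.75, -0.5]
s = -0.625 gives p = -0.724609, negative; keep [-0.75, -0.625]
s = -0.6875 gives p = -0.3547, negative; keep [-0.75, -0.6875]
s = -0.71875 gives p = -0.158, negative; keep [-0.75, -0.71875]
s = -0.734375 gives p = -0.0566, negative; keep [-0.75, -0.734375]

-0.734375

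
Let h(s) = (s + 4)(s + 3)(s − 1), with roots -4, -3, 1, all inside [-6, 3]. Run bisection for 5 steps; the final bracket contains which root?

1

h(-1.5) = -9.375 < 0, so the root lies in [-1.5, 3]
h(0.75) = -4.453125 < 0, so the root lies in [0.75, 3]
h(1.875) = 25.060547 > 0, so the root lies in [0.75, 1.875]
h(1.3125) = 7.1594 > 0, so the root lies in [0.75, 1.3125]
h(1.03125) = 0.6338 > 0, so the root lies in [0.75, 1.03125]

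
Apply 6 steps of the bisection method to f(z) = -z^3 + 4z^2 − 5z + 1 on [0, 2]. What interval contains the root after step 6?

[0.21875, 0.25]

f(1) = -1 < 0, so the root lies in [0, 1]
f(0.5) = -0.625 < 0, so the root lies in [0, 0.5]
f(0.25) = -0.015625 < 0, so the root lies in [0, 0.25]
f(0.125) = 0.4355 > 0, so the root lies in [0.125, 0.25]
f(0.1875) = 0.1965 > 0, so the root lies in [0.1875, 0.25]
f(0.21875) = 0.0872 > 0, so the root lies in [0.21875, 0.25]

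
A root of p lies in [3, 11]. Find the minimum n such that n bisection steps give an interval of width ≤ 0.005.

11

Width after n steps is 8/2^n. Need 2^n ≥ 8/0.005 = 1600.
2^10 = 1024 < 1600 ≤ 2^11 = 2048, so n = 11.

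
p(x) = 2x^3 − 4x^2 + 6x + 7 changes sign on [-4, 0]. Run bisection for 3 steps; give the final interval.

[-1, -0.5]

p(-2) = -37 < 0, so the root lies in [-2, 0]
p(-1) = -5 < 0, so the root lies in [-1, 0]
p(-0.5) = 2.75 > 0, so the root lies in [-1, -0.5]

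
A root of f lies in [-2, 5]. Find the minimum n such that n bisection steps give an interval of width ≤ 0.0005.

Width after n steps is 7/2^n. Need 2^n ≥ 7/0.0005 = 14000.
2^13 = 8192 < 14000 ≤ 2^14 = 16384, so n = 14.

14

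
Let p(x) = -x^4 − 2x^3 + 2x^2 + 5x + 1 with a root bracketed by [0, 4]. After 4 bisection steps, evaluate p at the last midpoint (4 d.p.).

x = 2 gives p = -13, negative; keep [0, 2]
x = 1 gives p = 5, positive; keep [1, 2]
x = 1.5 gives p = 1.1875, positive; keep [1.5, 2]
x = 1.75 gives p = -4.2227, negative; keep [1.5, 1.75]

-4.2227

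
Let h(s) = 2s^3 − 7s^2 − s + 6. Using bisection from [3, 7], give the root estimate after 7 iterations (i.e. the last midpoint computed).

midpoint 5: h = 76 > 0 → [3, 5]
midpoint 4: h = 18 > 0 → [3, 4]
midpoint 3.5: h = 2.5 > 0 → [3, 3.5]
midpoint 3.25: h = -2.5312 < 0 → [3.25, 3.5]
midpoint 3.375: h = -0.2227 < 0 → [3.375, 3.5]
midpoint 3.4375: h = 1.0854 > 0 → [3.375, 3.4375]
midpoint 3.40625: h = 0.4183 > 0 → [3.375, 3.40625]

3.40625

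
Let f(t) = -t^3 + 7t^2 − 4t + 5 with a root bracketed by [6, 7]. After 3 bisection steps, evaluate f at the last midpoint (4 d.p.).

t = 6.5 gives f = 0.125, positive; keep [6.5, 7]
t = 6.75 gives f = -10.609375, negative; keep [6.5, 6.75]
t = 6.625 gives f = -5.041016, negative; keep [6.5, 6.625]

-5.0410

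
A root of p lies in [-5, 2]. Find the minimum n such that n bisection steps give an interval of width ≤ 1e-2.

Width after n steps is 7/2^n. Need 2^n ≥ 7/1e-2 = 700.
2^9 = 512 < 700 ≤ 2^10 = 1024, so n = 10.

10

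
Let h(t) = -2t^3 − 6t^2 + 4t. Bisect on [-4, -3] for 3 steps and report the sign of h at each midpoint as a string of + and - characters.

midpoint -3.5: h = -1.75 < 0 → [-4, -3.5]
midpoint -3.75: h = 6.09375 > 0 → [-3.75, -3.5]
midpoint -3.625: h = 1.925781 > 0 → [-3.625, -3.5]

-++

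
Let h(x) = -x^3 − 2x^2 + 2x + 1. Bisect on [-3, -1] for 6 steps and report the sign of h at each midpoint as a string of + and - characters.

--++--

h(-2) = -3 < 0, so the root lies in [-3, -2]
h(-2.5) = -0.875 < 0, so the root lies in [-3, -2.5]
h(-2.75) = 1.171875 > 0, so the root lies in [-2.75, -2.5]
h(-2.625) = 0.0566 > 0, so the root lies in [-2.625, -2.5]
h(-2.5625) = -0.4314 < 0, so the root lies in [-2.625, -2.5625]
h(-2.59375) = -0.193 < 0, so the root lies in [-2.625, -2.59375]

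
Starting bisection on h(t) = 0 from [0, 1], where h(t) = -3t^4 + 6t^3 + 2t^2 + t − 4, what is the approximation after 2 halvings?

0.75

h(0.5) = -2.4375 < 0, so the root lies in [0.5, 1]
h(0.75) = -0.542969 < 0, so the root lies in [0.75, 1]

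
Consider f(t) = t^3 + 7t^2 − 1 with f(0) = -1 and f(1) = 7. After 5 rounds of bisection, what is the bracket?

[0.34375, 0.375]

t = 0.5 gives f = 0.875, positive; keep [0, 0.5]
t = 0.25 gives f = -0.546875, negative; keep [0.25, 0.5]
t = 0.375 gives f = 0.037109, positive; keep [0.25, 0.375]
t = 0.3125 gives f = -0.2859, negative; keep [0.3125, 0.375]
t = 0.34375 gives f = -0.1322, negative; keep [0.34375, 0.375]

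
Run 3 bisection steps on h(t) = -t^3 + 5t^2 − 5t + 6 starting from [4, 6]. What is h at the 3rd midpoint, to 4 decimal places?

-1.7031

t = 5 gives h = -19, negative; keep [4, 5]
t = 4.5 gives h = -6.375, negative; keep [4, 4.5]
t = 4.25 gives h = -1.703125, negative; keep [4, 4.25]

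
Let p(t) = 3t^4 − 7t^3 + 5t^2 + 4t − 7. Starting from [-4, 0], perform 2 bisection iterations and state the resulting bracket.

[-1, 0]

p(-2) = 109 > 0, so the root lies in [-2, 0]
p(-1) = 4 > 0, so the root lies in [-1, 0]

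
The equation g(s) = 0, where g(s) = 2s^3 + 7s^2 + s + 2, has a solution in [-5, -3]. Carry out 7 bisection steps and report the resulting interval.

g(-4) = -18 < 0, so the root lies in [-4, -3]
g(-3.5) = -1.5 < 0, so the root lies in [-3.5, -3]
g(-3.25) = 4.03125 > 0, so the root lies in [-3.5, -3.25]
g(-3.375) = 1.4727 > 0, so the root lies in [-3.5, -3.375]
g(-3.4375) = 0.0396 > 0, so the root lies in [-3.5, -3.4375]
g(-3.46875) = -0.7167 < 0, so the root lies in [-3.46875, -3.4375]
g(-3.453125) = -0.3352 < 0, so the root lies in [-3.453125, -3.4375]

[-3.453125, -3.4375]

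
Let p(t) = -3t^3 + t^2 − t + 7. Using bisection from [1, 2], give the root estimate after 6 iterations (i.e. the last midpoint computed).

1.359375

m = 1.5, p(m) = -2.375 (−); new bracket [1, 1.5]
m = 1.25, p(m) = 1.453125 (+); new bracket [1.25, 1.5]
m = 1.375, p(m) = -0.283203 (−); new bracket [1.25, 1.375]
m = 1.3125, p(m) = 0.6272 (+); new bracket [1.3125, 1.375]
m = 1.34375, p(m) = 0.1828 (+); new bracket [1.34375, 1.375]
m = 1.359375, p(m) = -0.0474 (−); new bracket [1.34375, 1.359375]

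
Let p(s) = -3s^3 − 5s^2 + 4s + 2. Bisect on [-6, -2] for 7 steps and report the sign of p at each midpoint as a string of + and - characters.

s = -4 gives p = 98, positive; keep [-4, -2]
s = -3 gives p = 26, positive; keep [-3, -2]
s = -2.5 gives p = 7.625, positive; keep [-2.5, -2]
s = -2.25 gives p = 1.8594, positive; keep [-2.25, -2]
s = -2.125 gives p = -0.291, negative; keep [-2.25, -2.125]
s = -2.1875 gives p = 0.7268, positive; keep [-2.1875, -2.125]
s = -2.15625 gives p = 0.2038, positive; keep [-2.15625, -2.125]

++++-++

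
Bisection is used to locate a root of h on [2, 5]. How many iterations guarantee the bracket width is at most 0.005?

Width after n steps is 3/2^n. Need 2^n ≥ 3/0.005 = 600.
2^9 = 512 < 600 ≤ 2^10 = 1024, so n = 10.

10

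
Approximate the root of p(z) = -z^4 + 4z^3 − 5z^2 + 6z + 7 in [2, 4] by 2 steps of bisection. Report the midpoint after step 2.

z = 3 gives p = 7, positive; keep [3, 4]
z = 3.5 gives p = -11.8125, negative; keep [3, 3.5]

3.5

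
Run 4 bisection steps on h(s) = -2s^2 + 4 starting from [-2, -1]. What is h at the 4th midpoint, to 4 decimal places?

-0.1328

s = -1.5 gives h = -0.5, negative; keep [-1.5, -1]
s = -1.25 gives h = 0.875, positive; keep [-1.5, -1.25]
s = -1.375 gives h = 0.21875, positive; keep [-1.5, -1.375]
s = -1.4375 gives h = -0.1328, negative; keep [-1.4375, -1.375]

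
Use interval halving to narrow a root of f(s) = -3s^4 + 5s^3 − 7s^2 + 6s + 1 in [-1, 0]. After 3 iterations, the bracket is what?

f(-0.5) = -4.5625 < 0, so the root lies in [-0.5, 0]
f(-0.25) = -1.027344 < 0, so the root lies in [-0.25, 0]
f(-0.125) = 0.130127 > 0, so the root lies in [-0.25, -0.125]

[-0.25, -0.125]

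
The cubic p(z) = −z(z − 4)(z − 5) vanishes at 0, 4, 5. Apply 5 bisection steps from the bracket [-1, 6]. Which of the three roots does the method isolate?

m = 2.5, p(m) = -9.375 (−); new bracket [-1, 2.5]
m = 0.75, p(m) = -10.359375 (−); new bracket [-1, 0.75]
m = -0.125, p(m) = 2.642578 (+); new bracket [-0.125, 0.75]
m = 0.3125, p(m) = -5.4016 (−); new bracket [-0.125, 0.3125]
m = 0.09375, p(m) = -1.7967 (−); new bracket [-0.125, 0.09375]

0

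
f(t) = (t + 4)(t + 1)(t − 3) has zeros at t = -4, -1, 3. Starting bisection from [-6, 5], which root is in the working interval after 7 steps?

t = -0.5 gives f = -6.125, negative; keep [-0.5, 5]
t = 2.25 gives f = -15.234375, negative; keep [2.25, 5]
t = 3.625 gives f = 22.041016, positive; keep [2.25, 3.625]
t = 2.9375 gives f = -1.7073, negative; keep [2.9375, 3.625]
t = 3.28125 gives f = 8.7674, positive; keep [2.9375, 3.28125]
t = 3.109375 gives f = 3.1954, positive; keep [2.9375, 3.109375]
t = 3.0234375 gives f = 0.6623, positive; keep [2.9375, 3.0234375]

3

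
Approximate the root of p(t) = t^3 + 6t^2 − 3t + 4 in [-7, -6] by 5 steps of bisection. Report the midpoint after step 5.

p(-6.5) = 2.375 > 0, so the root lies in [-7, -6.5]
p(-6.75) = -9.921875 < 0, so the root lies in [-6.75, -6.5]
p(-6.625) = -3.556641 < 0, so the root lies in [-6.625, -6.5]
p(-6.5625) = -0.5374 < 0, so the root lies in [-6.5625, -6.5]
p(-6.53125) = 0.9321 > 0, so the root lies in [-6.5625, -6.53125]

-6.53125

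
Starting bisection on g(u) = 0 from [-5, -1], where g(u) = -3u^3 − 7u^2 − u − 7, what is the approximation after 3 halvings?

-2.5

m = -3, g(m) = 14 (+); new bracket [-3, -1]
m = -2, g(m) = -9 (−); new bracket [-3, -2]
m = -2.5, g(m) = -1.375 (−); new bracket [-3, -2.5]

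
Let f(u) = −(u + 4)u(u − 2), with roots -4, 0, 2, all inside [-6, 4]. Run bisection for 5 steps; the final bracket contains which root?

u = -1 gives f = -9, negative; keep [-6, -1]
u = -3.5 gives f = -9.625, negative; keep [-6, -3.5]
u = -4.75 gives f = 24.046875, positive; keep [-4.75, -3.5]
u = -4.125 gives f = 3.1582, positive; keep [-4.125, -3.5]
u = -3.8125 gives f = -4.155, negative; keep [-4.125, -3.8125]

-4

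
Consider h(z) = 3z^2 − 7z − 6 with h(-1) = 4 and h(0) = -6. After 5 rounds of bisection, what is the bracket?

h(-0.5) = -1.75 < 0, so the root lies in [-1, -0.5]
h(-0.75) = 0.9375 > 0, so the root lies in [-0.75, -0.5]
h(-0.625) = -0.453125 < 0, so the root lies in [-0.75, -0.625]
h(-0.6875) = 0.2305 > 0, so the root lies in [-0.6875, -0.625]
h(-0.65625) = -0.1143 < 0, so the root lies in [-0.6875, -0.65625]

[-0.6875, -0.65625]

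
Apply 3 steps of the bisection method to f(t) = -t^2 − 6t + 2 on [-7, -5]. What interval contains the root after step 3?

f(-6) = 2 > 0, so the root lies in [-7, -6]
f(-6.5) = -1.25 < 0, so the root lies in [-6.5, -6]
f(-6.25) = 0.4375 > 0, so the root lies in [-6.5, -6.25]

[-6.5, -6.25]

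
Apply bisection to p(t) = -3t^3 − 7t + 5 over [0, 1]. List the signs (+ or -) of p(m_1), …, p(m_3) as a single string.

+--

t = 0.5 gives p = 1.125, positive; keep [0.5, 1]
t = 0.75 gives p = -1.515625, negative; keep [0.5, 0.75]
t = 0.625 gives p = -0.107422, negative; keep [0.5, 0.625]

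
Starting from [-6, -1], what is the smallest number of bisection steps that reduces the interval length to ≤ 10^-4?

16

Width after n steps is 5/2^n. Need 2^n ≥ 5/10^-4 = 50000.
2^15 = 32768 < 50000 ≤ 2^16 = 65536, so n = 16.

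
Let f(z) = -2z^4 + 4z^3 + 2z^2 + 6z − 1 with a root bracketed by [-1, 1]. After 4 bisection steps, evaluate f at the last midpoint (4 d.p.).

f(0) = -1 < 0, so the root lies in [0, 1]
f(0.5) = 2.875 > 0, so the root lies in [0, 0.5]
f(0.25) = 0.679688 > 0, so the root lies in [0, 0.25]
f(0.125) = -0.2114 < 0, so the root lies in [0.125, 0.25]

-0.2114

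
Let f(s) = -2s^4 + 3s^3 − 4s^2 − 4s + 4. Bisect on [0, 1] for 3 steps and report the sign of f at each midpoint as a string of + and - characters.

s = 0.5 gives f = 1.25, positive; keep [0.5, 1]
s = 0.75 gives f = -0.617188, negative; keep [0.5, 0.75]
s = 0.625 gives f = 0.364746, positive; keep [0.625, 0.75]

+-+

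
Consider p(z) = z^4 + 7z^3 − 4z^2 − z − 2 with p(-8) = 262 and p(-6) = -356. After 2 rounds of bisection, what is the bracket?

m = -7, p(m) = -191 (−); new bracket [-8, -7]
m = -7.5, p(m) = -8.5625 (−); new bracket [-8, -7.5]

[-8, -7.5]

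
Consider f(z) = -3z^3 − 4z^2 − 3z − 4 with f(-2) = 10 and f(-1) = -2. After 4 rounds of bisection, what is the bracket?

[-1.375, -1.3125]

midpoint -1.5: f = 1.625 > 0 → [-1.5, -1]
midpoint -1.25: f = -0.640625 < 0 → [-1.5, -1.25]
midpoint -1.375: f = 0.361328 > 0 → [-1.375, -1.25]
midpoint -1.3125: f = -0.1702 < 0 → [-1.375, -1.3125]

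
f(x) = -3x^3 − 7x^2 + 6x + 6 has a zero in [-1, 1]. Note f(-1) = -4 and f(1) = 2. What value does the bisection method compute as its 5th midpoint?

x = 0 gives f = 6, positive; keep [-1, 0]
x = -0.5 gives f = 1.625, positive; keep [-1, -0.5]
x = -0.75 gives f = -1.171875, negative; keep [-0.75, -0.5]
x = -0.625 gives f = 0.248, positive; keep [-0.75, -0.625]
x = -0.6875 gives f = -0.4587, negative; keep [-0.6875, -0.625]

-0.6875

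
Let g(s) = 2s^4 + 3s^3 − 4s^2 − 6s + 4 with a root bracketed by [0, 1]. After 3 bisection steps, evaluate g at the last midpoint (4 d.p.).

-0.2749

g(0.5) = 0.5 > 0, so the root lies in [0.5, 1]
g(0.75) = -0.851562 < 0, so the root lies in [0.5, 0.75]
g(0.625) = -0.274902 < 0, so the root lies in [0.5, 0.625]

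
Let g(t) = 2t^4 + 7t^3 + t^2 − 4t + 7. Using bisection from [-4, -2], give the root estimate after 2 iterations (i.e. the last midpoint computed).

-2.5

t = -3 gives g = 1, positive; keep [-3, -2]
t = -2.5 gives g = -8, negative; keep [-3, -2.5]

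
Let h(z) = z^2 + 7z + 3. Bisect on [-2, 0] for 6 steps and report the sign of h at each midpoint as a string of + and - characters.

--+++-

z = -1 gives h = -3, negative; keep [-1, 0]
z = -0.5 gives h = -0.25, negative; keep [-0.5, 0]
z = -0.25 gives h = 1.3125, positive; keep [-0.5, -0.25]
z = -0.375 gives h = 0.5156, positive; keep [-0.5, -0.375]
z = -0.4375 gives h = 0.1289, positive; keep [-0.5, -0.4375]
z = -0.46875 gives h = -0.0615, negative; keep [-0.46875, -0.4375]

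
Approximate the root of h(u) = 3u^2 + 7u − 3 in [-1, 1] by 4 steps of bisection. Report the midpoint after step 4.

0.375

m = 0, h(m) = -3 (−); new bracket [0, 1]
m = 0.5, h(m) = 1.25 (+); new bracket [0, 0.5]
m = 0.25, h(m) = -1.0625 (−); new bracket [0.25, 0.5]
m = 0.375, h(m) = 0.0469 (+); new bracket [0.25, 0.375]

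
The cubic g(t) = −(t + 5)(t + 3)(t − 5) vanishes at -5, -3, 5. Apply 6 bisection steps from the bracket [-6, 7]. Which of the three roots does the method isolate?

5

t = 0.5 gives g = 86.625, positive; keep [0.5, 7]
t = 3.75 gives g = 73.828125, positive; keep [3.75, 7]
t = 5.375 gives g = -32.583984, negative; keep [3.75, 5.375]
t = 4.5625 gives g = 31.6384, positive; keep [4.5625, 5.375]
t = 4.96875 gives g = 2.4825, positive; keep [4.96875, 5.375]
t = 5.171875 gives g = -14.2868, negative; keep [4.96875, 5.171875]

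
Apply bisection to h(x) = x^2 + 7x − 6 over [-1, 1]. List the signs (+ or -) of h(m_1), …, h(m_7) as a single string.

x = 0 gives h = -6, negative; keep [0, 1]
x = 0.5 gives h = -2.25, negative; keep [0.5, 1]
x = 0.75 gives h = -0.1875, negative; keep [0.75, 1]
x = 0.875 gives h = 0.8906, positive; keep [0.75, 0.875]
x = 0.8125 gives h = 0.3477, positive; keep [0.75, 0.8125]
x = 0.78125 gives h = 0.0791, positive; keep [0.75, 0.78125]
x = 0.765625 gives h = -0.0544, negative; keep [0.765625, 0.78125]

---+++-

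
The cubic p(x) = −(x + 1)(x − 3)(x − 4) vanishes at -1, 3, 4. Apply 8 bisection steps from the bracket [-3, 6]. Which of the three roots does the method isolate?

midpoint 1.5: p = -9.375 < 0 → [-3, 1.5]
midpoint -0.75: p = -4.453125 < 0 → [-3, -0.75]
midpoint -1.875: p = 25.060547 > 0 → [-1.875, -0.75]
midpoint -1.3125: p = 7.1594 > 0 → [-1.3125, -0.75]
midpoint -1.03125: p = 0.6338 > 0 → [-1.03125, -0.75]
midpoint -0.890625: p = -2.0811 < 0 → [-1.03125, -0.890625]
midpoint -0.9609375: p = -0.7676 < 0 → [-1.03125, -0.9609375]
midpoint -0.99609375: p = -0.078 < 0 → [-1.03125, -0.99609375]

-1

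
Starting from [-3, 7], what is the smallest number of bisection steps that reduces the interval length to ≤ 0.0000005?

Width after n steps is 10/2^n. Need 2^n ≥ 10/0.0000005 = 20000000.
2^24 = 16777216 < 20000000 ≤ 2^25 = 33554432, so n = 25.

25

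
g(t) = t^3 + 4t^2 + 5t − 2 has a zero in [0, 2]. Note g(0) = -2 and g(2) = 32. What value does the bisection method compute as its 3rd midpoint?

0.25

m = 1, g(m) = 8 (+); new bracket [0, 1]
m = 0.5, g(m) = 1.625 (+); new bracket [0, 0.5]
m = 0.25, g(m) = -0.484375 (−); new bracket [0.25, 0.5]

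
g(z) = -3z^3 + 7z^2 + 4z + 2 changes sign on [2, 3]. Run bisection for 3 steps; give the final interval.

z = 2.5 gives g = 8.875, positive; keep [2.5, 3]
z = 2.75 gives g = 3.546875, positive; keep [2.75, 3]
z = 2.875 gives g = 0.068359, positive; keep [2.875, 3]

[2.875, 3]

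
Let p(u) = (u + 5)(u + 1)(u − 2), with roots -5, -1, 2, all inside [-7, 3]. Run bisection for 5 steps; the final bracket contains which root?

p(-2) = 12 > 0, so the root lies in [-7, -2]
p(-4.5) = 11.375 > 0, so the root lies in [-7, -4.5]
p(-5.75) = -27.609375 < 0, so the root lies in [-5.75, -4.5]
p(-5.125) = -3.6738 < 0, so the root lies in [-5.125, -4.5]
p(-4.8125) = 4.8699 > 0, so the root lies in [-5.125, -4.8125]

-5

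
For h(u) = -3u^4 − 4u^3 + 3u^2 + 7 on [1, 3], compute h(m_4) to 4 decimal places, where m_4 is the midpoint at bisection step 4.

0.2961

midpoint 2: h = -61 < 0 → [1, 2]
midpoint 1.5: h = -14.9375 < 0 → [1, 1.5]
midpoint 1.25: h = -3.449219 < 0 → [1, 1.25]
midpoint 1.125: h = 0.2961 > 0 → [1.125, 1.25]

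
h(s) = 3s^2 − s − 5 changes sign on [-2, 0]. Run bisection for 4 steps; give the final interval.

s = -1 gives h = -1, negative; keep [-2, -1]
s = -1.5 gives h = 3.25, positive; keep [-1.5, -1]
s = -1.25 gives h = 0.9375, positive; keep [-1.25, -1]
s = -1.125 gives h = -0.0781, negative; keep [-1.25, -1.125]

[-1.25, -1.125]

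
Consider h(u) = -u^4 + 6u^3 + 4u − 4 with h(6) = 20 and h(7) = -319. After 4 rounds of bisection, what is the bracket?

u = 6.5 gives h = -115.3125, negative; keep [6, 6.5]
u = 6.25 gives h = -40.035156, negative; keep [6, 6.25]
u = 6.125 gives h = -8.2229, negative; keep [6, 6.125]
u = 6.0625 gives h = 6.3237, positive; keep [6.0625, 6.125]

[6.0625, 6.125]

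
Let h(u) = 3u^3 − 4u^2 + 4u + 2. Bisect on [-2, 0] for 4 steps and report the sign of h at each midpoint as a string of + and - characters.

h(-1) = -9 < 0, so the root lies in [-1, 0]
h(-0.5) = -1.375 < 0, so the root lies in [-0.5, 0]
h(-0.25) = 0.703125 > 0, so the root lies in [-0.5, -0.25]
h(-0.375) = -0.2207 < 0, so the root lies in [-0.375, -0.25]

--+-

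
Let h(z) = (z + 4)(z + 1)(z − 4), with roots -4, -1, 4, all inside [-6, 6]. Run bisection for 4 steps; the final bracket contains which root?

h(0) = -16 < 0, so the root lies in [0, 6]
h(3) = -28 < 0, so the root lies in [3, 6]
h(4.5) = 23.375 > 0, so the root lies in [3, 4.5]
h(3.75) = -9.2031 < 0, so the root lies in [3.75, 4.5]

4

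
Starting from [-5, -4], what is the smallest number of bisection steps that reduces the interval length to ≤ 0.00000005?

25

Width after n steps is 1/2^n. Need 2^n ≥ 1/0.00000005 = 20000000.
2^24 = 16777216 < 20000000 ≤ 2^25 = 33554432, so n = 25.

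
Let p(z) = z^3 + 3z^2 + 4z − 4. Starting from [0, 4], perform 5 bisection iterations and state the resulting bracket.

[0.625, 0.75]

z = 2 gives p = 24, positive; keep [0, 2]
z = 1 gives p = 4, positive; keep [0, 1]
z = 0.5 gives p = -1.125, negative; keep [0.5, 1]
z = 0.75 gives p = 1.1094, positive; keep [0.5, 0.75]
z = 0.625 gives p = -0.084, negative; keep [0.625, 0.75]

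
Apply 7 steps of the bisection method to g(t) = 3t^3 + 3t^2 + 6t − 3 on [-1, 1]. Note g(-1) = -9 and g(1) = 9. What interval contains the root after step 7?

[0.390625, 0.40625]

m = 0, g(m) = -3 (−); new bracket [0, 1]
m = 0.5, g(m) = 1.125 (+); new bracket [0, 0.5]
m = 0.25, g(m) = -1.265625 (−); new bracket [0.25, 0.5]
m = 0.375, g(m) = -0.1699 (−); new bracket [0.375, 0.5]
m = 0.4375, g(m) = 0.4504 (+); new bracket [0.375, 0.4375]
m = 0.40625, g(m) = 0.1338 (+); new bracket [0.375, 0.40625]
m = 0.390625, g(m) = -0.0197 (−); new bracket [0.390625, 0.40625]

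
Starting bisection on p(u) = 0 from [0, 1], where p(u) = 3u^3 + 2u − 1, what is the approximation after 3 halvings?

midpoint 0.5: p = 0.375 > 0 → [0, 0.5]
midpoint 0.25: p = -0.453125 < 0 → [0.25, 0.5]
midpoint 0.375: p = -0.091797 < 0 → [0.375, 0.5]

0.375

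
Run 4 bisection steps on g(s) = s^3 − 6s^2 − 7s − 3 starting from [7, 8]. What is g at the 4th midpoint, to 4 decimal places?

0.5588

s = 7.5 gives g = 28.875, positive; keep [7, 7.5]
s = 7.25 gives g = 11.953125, positive; keep [7, 7.25]
s = 7.125 gives g = 4.236328, positive; keep [7, 7.125]
s = 7.0625 gives g = 0.5588, positive; keep [7, 7.0625]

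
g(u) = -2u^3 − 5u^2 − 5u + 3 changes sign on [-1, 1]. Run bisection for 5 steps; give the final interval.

u = 0 gives g = 3, positive; keep [0, 1]
u = 0.5 gives g = -1, negative; keep [0, 0.5]
u = 0.25 gives g = 1.40625, positive; keep [0.25, 0.5]
u = 0.375 gives g = 0.3164, positive; keep [0.375, 0.5]
u = 0.4375 gives g = -0.312, negative; keep [0.375, 0.4375]

[0.375, 0.4375]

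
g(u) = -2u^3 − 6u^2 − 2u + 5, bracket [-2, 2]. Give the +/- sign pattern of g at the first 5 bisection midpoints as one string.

+-+-+

midpoint 0: g = 5 > 0 → [0, 2]
midpoint 1: g = -5 < 0 → [0, 1]
midpoint 0.5: g = 2.25 > 0 → [0.5, 1]
midpoint 0.75: g = -0.7188 < 0 → [0.5, 0.75]
midpoint 0.625: g = 0.918 > 0 → [0.625, 0.75]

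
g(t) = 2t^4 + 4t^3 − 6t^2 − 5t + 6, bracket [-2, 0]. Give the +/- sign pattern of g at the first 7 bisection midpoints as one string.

m = -1, g(m) = 3 (+); new bracket [-2, -1]
m = -1.5, g(m) = -3.375 (−); new bracket [-1.5, -1]
m = -1.25, g(m) = -0.054688 (−); new bracket [-1.25, -1]
m = -1.125, g(m) = 1.5396 (+); new bracket [-1.25, -1.125]
m = -1.1875, g(m) = 0.7554 (+); new bracket [-1.25, -1.1875]
m = -1.21875, g(m) = 0.3531 (+); new bracket [-1.25, -1.21875]
m = -1.234375, g(m) = 0.1498 (+); new bracket [-1.25, -1.234375]

+--++++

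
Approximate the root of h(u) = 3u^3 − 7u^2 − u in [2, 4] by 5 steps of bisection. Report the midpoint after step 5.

u = 3 gives h = 15, positive; keep [2, 3]
u = 2.5 gives h = 0.625, positive; keep [2, 2.5]
u = 2.25 gives h = -3.515625, negative; keep [2.25, 2.5]
u = 2.375 gives h = -1.6699, negative; keep [2.375, 2.5]
u = 2.4375 gives h = -0.5808, negative; keep [2.4375, 2.5]

2.4375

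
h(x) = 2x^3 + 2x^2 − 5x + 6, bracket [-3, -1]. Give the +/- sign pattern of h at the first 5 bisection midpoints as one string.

m = -2, h(m) = 8 (+); new bracket [-3, -2]
m = -2.5, h(m) = -0.25 (−); new bracket [-2.5, -2]
m = -2.25, h(m) = 4.59375 (+); new bracket [-2.5, -2.25]
m = -2.375, h(m) = 2.3633 (+); new bracket [-2.5, -2.375]
m = -2.4375, h(m) = 1.106 (+); new bracket [-2.5, -2.4375]

+-+++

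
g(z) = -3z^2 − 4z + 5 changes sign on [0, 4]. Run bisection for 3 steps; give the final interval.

[0.5, 1]

m = 2, g(m) = -15 (−); new bracket [0, 2]
m = 1, g(m) = -2 (−); new bracket [0, 1]
m = 0.5, g(m) = 2.25 (+); new bracket [0.5, 1]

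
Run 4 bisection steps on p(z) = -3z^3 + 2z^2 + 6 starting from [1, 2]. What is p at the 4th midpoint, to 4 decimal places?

m = 1.5, p(m) = 0.375 (+); new bracket [1.5, 2]
m = 1.75, p(m) = -3.953125 (−); new bracket [1.5, 1.75]
m = 1.625, p(m) = -1.591797 (−); new bracket [1.5, 1.625]
m = 1.5625, p(m) = -0.5613 (−); new bracket [1.5, 1.5625]

-0.5613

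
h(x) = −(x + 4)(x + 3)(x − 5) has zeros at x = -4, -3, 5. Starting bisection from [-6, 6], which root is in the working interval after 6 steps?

x = 0 gives h = 60, positive; keep [0, 6]
x = 3 gives h = 84, positive; keep [3, 6]
x = 4.5 gives h = 31.875, positive; keep [4.5, 6]
x = 5.25 gives h = -19.0781, negative; keep [4.5, 5.25]
x = 4.875 gives h = 8.7363, positive; keep [4.875, 5.25]
x = 5.0625 gives h = -4.5667, negative; keep [4.875, 5.0625]

5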